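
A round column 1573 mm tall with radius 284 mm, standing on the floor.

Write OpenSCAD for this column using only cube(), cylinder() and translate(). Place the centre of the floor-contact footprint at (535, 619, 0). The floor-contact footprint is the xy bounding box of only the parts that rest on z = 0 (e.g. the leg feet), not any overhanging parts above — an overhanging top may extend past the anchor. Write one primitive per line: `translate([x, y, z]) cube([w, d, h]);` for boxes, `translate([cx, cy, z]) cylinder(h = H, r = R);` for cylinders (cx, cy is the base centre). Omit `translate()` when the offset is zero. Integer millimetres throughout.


translate([535, 619, 0]) cylinder(h = 1573, r = 284);


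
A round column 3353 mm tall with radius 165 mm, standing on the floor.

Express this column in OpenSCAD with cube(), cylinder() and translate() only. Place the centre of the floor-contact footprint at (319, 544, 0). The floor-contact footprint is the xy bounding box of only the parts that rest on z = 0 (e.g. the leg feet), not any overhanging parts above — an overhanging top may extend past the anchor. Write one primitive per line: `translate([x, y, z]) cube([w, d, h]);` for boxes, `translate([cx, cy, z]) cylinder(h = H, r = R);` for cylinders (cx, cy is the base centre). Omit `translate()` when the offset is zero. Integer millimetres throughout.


translate([319, 544, 0]) cylinder(h = 3353, r = 165);


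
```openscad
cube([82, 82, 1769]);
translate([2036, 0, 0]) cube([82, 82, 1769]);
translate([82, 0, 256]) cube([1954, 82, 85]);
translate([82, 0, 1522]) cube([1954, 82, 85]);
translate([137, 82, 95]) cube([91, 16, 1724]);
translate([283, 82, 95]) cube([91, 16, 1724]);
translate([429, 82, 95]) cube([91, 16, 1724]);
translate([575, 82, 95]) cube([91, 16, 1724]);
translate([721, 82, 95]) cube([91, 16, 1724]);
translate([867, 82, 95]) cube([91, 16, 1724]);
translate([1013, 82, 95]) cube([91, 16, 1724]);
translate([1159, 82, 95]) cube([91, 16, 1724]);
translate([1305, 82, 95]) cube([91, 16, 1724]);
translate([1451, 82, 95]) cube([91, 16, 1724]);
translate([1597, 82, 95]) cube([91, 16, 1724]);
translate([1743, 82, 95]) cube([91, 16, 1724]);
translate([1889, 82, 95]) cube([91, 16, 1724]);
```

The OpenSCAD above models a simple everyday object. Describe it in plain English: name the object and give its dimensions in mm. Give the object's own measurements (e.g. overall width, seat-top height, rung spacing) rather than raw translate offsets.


A fence section. Two 82×82 mm posts, 1769 mm tall, stand on the floor with a clear span of 1954 mm between their inner faces. Two horizontal rails of 82×85 mm section span the gap between the posts with their undersides at z = 256 mm and z = 1522 mm, flush with the posts' −y face. 13 pickets, each 91 mm wide, 16 mm thick and 1724 mm tall, are fixed to the +y face of the rails with their bottoms at z = 95 mm, spaced across the span with a 55 mm gap after the −x post and between neighbouring pickets, with 56 mm left before the +x post.


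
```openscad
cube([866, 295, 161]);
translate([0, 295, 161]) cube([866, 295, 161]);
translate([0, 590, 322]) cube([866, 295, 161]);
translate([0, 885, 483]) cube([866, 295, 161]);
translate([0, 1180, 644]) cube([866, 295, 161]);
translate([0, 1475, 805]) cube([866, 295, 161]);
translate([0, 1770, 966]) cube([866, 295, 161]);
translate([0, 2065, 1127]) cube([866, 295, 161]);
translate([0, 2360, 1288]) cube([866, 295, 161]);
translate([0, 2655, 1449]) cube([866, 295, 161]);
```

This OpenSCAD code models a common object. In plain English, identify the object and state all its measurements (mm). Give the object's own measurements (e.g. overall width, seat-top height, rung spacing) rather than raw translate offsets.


A straight staircase of 10 solid steps. Each step is 866 mm wide (x), 295 mm deep (y, the going) and 161 mm tall (the rise). The first step rests on the floor; each subsequent step sits one going further in +y and one rise higher in +z, directly behind and above the previous step with no overlap.


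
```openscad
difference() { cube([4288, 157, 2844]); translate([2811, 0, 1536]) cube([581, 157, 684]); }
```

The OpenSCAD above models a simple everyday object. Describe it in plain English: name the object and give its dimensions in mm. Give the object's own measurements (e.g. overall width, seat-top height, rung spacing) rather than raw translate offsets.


A wall 4288 mm long (x), 157 mm thick (y), 2844 mm tall, with a rectangular window opening cut through it. The opening is 581 mm wide and 684 mm tall; its sill is at z = 1536 mm and its near (−x) edge is 2811 mm from the wall's −x end. The opening passes through the full wall thickness.


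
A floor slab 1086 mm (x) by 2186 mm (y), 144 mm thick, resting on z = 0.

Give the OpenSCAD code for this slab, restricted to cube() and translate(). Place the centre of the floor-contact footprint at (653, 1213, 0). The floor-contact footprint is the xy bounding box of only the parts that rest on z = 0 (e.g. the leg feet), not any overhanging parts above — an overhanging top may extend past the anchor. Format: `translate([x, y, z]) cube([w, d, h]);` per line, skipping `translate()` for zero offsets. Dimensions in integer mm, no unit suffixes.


translate([110, 120, 0]) cube([1086, 2186, 144]);


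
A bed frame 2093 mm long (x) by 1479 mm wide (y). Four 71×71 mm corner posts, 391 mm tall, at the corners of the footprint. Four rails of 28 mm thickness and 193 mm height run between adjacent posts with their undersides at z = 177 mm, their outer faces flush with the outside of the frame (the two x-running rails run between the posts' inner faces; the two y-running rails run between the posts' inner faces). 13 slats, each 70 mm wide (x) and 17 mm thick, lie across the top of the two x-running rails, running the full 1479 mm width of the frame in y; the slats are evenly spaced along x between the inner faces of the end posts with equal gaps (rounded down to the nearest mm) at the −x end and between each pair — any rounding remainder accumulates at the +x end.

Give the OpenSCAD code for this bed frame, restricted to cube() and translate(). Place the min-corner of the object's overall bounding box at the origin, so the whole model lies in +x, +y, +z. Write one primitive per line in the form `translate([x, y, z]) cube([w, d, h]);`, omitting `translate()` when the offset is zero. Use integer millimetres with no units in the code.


cube([71, 71, 391]);
translate([0, 1408, 0]) cube([71, 71, 391]);
translate([2022, 0, 0]) cube([71, 71, 391]);
translate([2022, 1408, 0]) cube([71, 71, 391]);
translate([71, 0, 177]) cube([1951, 28, 193]);
translate([71, 1451, 177]) cube([1951, 28, 193]);
translate([0, 71, 177]) cube([28, 1337, 193]);
translate([2065, 71, 177]) cube([28, 1337, 193]);
translate([145, 0, 370]) cube([70, 1479, 17]);
translate([289, 0, 370]) cube([70, 1479, 17]);
translate([433, 0, 370]) cube([70, 1479, 17]);
translate([577, 0, 370]) cube([70, 1479, 17]);
translate([721, 0, 370]) cube([70, 1479, 17]);
translate([865, 0, 370]) cube([70, 1479, 17]);
translate([1009, 0, 370]) cube([70, 1479, 17]);
translate([1153, 0, 370]) cube([70, 1479, 17]);
translate([1297, 0, 370]) cube([70, 1479, 17]);
translate([1441, 0, 370]) cube([70, 1479, 17]);
translate([1585, 0, 370]) cube([70, 1479, 17]);
translate([1729, 0, 370]) cube([70, 1479, 17]);
translate([1873, 0, 370]) cube([70, 1479, 17]);


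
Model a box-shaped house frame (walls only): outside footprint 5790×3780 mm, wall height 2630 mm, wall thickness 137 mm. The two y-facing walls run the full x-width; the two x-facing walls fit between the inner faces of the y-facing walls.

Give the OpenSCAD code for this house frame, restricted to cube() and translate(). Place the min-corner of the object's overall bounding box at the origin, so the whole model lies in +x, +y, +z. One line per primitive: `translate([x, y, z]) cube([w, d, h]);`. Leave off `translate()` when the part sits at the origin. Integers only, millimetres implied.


cube([5790, 137, 2630]);
translate([0, 3643, 0]) cube([5790, 137, 2630]);
translate([0, 137, 0]) cube([137, 3506, 2630]);
translate([5653, 137, 0]) cube([137, 3506, 2630]);


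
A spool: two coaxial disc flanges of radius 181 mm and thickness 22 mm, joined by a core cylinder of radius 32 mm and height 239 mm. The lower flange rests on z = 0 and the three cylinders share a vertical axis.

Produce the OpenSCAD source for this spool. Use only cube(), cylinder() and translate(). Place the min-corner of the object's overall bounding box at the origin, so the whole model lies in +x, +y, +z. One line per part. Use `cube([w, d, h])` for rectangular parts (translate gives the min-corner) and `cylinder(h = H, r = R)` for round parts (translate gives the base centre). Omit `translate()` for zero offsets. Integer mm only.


translate([181, 181, 0]) cylinder(h = 22, r = 181);
translate([181, 181, 22]) cylinder(h = 239, r = 32);
translate([181, 181, 261]) cylinder(h = 22, r = 181);


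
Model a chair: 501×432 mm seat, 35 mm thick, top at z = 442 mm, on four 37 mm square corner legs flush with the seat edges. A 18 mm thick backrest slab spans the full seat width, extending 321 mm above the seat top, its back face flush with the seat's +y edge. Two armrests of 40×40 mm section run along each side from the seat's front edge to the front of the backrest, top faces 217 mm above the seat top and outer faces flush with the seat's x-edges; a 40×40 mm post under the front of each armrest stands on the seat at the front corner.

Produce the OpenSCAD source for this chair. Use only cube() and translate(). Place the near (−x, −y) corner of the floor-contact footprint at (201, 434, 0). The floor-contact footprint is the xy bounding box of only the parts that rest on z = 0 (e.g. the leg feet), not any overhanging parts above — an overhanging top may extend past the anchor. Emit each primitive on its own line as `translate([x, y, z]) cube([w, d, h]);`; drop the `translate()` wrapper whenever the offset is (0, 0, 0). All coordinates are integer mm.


// leg_h = 442 - 35 = 407
// arm post h = 217 - 40 = 177
translate([201, 434, 407]) cube([501, 432, 35]);
translate([201, 434, 0]) cube([37, 37, 407]);
translate([665, 434, 0]) cube([37, 37, 407]);
translate([201, 829, 0]) cube([37, 37, 407]);
translate([665, 829, 0]) cube([37, 37, 407]);
translate([201, 848, 442]) cube([501, 18, 321]);
translate([201, 434, 619]) cube([40, 414, 40]);
translate([662, 434, 619]) cube([40, 414, 40]);
translate([201, 434, 442]) cube([40, 40, 177]);
translate([662, 434, 442]) cube([40, 40, 177]);


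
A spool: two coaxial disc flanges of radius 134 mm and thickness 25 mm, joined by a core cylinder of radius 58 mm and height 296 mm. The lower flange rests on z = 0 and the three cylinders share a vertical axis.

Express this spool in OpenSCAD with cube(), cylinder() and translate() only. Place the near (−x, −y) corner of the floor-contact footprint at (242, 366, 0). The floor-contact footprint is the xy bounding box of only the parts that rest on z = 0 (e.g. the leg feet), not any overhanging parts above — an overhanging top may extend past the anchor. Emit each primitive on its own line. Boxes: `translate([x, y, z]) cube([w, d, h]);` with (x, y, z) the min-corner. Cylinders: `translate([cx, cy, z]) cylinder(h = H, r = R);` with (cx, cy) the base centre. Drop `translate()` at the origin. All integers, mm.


translate([376, 500, 0]) cylinder(h = 25, r = 134);
translate([376, 500, 25]) cylinder(h = 296, r = 58);
translate([376, 500, 321]) cylinder(h = 25, r = 134);


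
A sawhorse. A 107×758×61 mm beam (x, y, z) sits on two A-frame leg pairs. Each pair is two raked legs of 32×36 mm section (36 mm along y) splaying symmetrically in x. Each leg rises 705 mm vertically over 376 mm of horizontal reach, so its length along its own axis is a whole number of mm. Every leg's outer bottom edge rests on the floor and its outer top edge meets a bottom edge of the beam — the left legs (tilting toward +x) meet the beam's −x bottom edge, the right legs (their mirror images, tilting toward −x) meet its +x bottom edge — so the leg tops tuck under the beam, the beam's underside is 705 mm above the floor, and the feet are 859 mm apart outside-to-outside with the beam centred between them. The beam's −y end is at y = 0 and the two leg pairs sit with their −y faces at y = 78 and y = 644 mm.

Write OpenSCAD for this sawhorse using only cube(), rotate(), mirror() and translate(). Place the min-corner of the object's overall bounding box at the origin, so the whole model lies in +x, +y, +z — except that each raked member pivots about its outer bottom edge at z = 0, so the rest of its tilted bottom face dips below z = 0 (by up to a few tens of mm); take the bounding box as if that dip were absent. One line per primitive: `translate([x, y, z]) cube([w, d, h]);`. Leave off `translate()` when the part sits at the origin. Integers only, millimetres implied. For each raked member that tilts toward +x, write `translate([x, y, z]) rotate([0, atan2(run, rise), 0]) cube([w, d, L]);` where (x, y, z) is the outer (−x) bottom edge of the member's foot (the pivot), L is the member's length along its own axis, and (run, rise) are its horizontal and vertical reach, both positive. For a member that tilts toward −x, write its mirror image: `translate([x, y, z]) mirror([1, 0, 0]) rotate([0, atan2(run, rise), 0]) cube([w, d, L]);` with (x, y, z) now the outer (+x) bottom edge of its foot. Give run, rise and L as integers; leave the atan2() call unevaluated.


translate([376, 0, 705]) cube([107, 758, 61]);
translate([0, 78, 0]) rotate([0, atan2(376, 705), 0]) cube([32, 36, 799]);
translate([859, 78, 0]) mirror([1, 0, 0]) rotate([0, atan2(376, 705), 0]) cube([32, 36, 799]);
translate([0, 644, 0]) rotate([0, atan2(376, 705), 0]) cube([32, 36, 799]);
translate([859, 644, 0]) mirror([1, 0, 0]) rotate([0, atan2(376, 705), 0]) cube([32, 36, 799]);


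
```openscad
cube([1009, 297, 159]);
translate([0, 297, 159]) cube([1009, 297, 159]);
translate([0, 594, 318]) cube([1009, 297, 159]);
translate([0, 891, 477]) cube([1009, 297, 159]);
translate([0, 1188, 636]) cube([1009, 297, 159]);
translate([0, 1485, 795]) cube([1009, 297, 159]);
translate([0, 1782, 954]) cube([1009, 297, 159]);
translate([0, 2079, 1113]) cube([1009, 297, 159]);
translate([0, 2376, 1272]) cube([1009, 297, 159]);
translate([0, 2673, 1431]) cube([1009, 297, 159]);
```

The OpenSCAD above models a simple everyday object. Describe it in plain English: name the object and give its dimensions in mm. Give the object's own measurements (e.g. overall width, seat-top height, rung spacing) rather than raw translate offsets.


A straight staircase of 10 solid steps. Each step is 1009 mm wide (x), 297 mm deep (y, the going) and 159 mm tall (the rise). The first step rests on the floor; each subsequent step sits one going further in +y and one rise higher in +z, directly behind and above the previous step with no overlap.


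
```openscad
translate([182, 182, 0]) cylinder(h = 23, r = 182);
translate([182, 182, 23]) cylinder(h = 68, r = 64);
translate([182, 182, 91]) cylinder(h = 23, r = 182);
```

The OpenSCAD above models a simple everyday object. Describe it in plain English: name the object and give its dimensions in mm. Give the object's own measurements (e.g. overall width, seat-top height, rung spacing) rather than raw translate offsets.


A spool: two coaxial disc flanges of radius 182 mm and thickness 23 mm, joined by a core cylinder of radius 64 mm and height 68 mm. The lower flange rests on z = 0 and the three cylinders share a vertical axis.


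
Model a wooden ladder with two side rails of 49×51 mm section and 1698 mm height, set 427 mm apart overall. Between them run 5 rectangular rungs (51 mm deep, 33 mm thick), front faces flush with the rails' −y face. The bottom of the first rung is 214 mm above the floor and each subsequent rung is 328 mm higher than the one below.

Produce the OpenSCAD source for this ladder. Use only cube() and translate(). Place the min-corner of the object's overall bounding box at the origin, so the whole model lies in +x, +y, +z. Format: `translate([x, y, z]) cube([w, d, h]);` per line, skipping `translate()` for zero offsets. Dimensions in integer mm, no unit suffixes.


// rung span = 427 - 2*49 = 329
// rung[k] z = 214 + k*328
cube([49, 51, 1698]);
translate([378, 0, 0]) cube([49, 51, 1698]);
translate([49, 0, 214]) cube([329, 51, 33]);
translate([49, 0, 542]) cube([329, 51, 33]);
translate([49, 0, 870]) cube([329, 51, 33]);
translate([49, 0, 1198]) cube([329, 51, 33]);
translate([49, 0, 1526]) cube([329, 51, 33]);


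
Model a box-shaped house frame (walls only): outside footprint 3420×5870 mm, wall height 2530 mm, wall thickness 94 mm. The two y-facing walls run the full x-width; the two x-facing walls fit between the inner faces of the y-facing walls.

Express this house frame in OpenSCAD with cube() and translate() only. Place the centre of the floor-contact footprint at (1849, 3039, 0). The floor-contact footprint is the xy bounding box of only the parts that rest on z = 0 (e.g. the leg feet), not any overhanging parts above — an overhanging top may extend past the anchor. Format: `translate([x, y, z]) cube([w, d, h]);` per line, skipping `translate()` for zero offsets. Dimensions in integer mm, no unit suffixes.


translate([139, 104, 0]) cube([3420, 94, 2530]);
translate([139, 5880, 0]) cube([3420, 94, 2530]);
translate([139, 198, 0]) cube([94, 5682, 2530]);
translate([3465, 198, 0]) cube([94, 5682, 2530]);


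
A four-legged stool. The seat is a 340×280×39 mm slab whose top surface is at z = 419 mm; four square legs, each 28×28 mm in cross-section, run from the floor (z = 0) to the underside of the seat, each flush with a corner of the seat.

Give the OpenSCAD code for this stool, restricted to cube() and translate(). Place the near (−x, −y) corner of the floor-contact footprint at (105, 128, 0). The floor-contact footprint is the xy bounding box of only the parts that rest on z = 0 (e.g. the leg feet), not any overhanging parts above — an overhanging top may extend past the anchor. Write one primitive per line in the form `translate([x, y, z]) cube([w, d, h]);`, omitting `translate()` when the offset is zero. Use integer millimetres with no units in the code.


translate([105, 128, 380]) cube([340, 280, 39]);
translate([105, 128, 0]) cube([28, 28, 380]);
translate([417, 128, 0]) cube([28, 28, 380]);
translate([105, 380, 0]) cube([28, 28, 380]);
translate([417, 380, 0]) cube([28, 28, 380]);


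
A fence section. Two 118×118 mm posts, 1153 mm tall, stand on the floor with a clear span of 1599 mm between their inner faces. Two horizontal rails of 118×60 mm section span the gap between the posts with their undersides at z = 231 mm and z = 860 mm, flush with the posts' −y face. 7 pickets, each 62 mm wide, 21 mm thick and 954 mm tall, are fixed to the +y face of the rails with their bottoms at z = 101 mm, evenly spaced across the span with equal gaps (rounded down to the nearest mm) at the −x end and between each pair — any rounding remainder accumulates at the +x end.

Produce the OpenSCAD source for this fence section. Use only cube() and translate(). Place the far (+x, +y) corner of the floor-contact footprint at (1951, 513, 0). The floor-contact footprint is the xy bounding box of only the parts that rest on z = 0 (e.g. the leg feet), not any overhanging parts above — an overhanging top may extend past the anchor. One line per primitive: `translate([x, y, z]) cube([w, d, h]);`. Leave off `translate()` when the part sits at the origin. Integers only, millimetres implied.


translate([116, 395, 0]) cube([118, 118, 1153]);
translate([1833, 395, 0]) cube([118, 118, 1153]);
translate([234, 395, 231]) cube([1599, 118, 60]);
translate([234, 395, 860]) cube([1599, 118, 60]);
translate([379, 513, 101]) cube([62, 21, 954]);
translate([586, 513, 101]) cube([62, 21, 954]);
translate([793, 513, 101]) cube([62, 21, 954]);
translate([1000, 513, 101]) cube([62, 21, 954]);
translate([1207, 513, 101]) cube([62, 21, 954]);
translate([1414, 513, 101]) cube([62, 21, 954]);
translate([1621, 513, 101]) cube([62, 21, 954]);


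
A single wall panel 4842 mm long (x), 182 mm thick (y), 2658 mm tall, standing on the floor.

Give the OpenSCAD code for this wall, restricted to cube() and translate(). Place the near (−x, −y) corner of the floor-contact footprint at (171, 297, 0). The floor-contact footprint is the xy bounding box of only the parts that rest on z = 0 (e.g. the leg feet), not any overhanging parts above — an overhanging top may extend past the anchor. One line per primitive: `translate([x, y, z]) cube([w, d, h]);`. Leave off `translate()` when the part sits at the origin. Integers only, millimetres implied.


translate([171, 297, 0]) cube([4842, 182, 2658]);


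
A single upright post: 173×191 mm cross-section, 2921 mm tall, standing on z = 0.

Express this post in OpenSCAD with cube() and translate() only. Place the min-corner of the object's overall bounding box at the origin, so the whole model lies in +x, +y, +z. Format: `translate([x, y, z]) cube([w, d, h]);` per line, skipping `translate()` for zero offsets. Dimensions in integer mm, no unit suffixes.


cube([173, 191, 2921]);


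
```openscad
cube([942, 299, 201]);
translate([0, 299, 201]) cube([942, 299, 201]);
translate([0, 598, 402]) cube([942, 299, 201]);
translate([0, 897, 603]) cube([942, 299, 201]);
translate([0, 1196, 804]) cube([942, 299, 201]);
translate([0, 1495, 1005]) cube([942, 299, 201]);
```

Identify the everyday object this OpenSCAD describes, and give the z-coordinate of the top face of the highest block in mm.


A staircase. The total rise is 1206 mm.

6 identical blocks, each offset up and back from the previous — a staircase. Each step is 201 mm tall and there are 6 of them, so the total rise is 6 × 201 = 1206 mm.


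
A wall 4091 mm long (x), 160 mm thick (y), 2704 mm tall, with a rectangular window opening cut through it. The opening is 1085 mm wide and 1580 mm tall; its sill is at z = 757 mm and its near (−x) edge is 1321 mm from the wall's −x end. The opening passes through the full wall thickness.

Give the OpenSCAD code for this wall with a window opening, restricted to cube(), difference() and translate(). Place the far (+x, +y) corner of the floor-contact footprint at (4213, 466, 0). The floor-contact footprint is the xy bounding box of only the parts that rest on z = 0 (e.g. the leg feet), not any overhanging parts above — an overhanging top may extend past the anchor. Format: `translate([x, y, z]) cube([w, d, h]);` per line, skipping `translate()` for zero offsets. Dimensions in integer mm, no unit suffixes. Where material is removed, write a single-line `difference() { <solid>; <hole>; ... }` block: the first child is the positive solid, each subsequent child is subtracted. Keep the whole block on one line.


difference() { translate([122, 306, 0]) cube([4091, 160, 2704]); translate([1443, 306, 757]) cube([1085, 160, 1580]); }


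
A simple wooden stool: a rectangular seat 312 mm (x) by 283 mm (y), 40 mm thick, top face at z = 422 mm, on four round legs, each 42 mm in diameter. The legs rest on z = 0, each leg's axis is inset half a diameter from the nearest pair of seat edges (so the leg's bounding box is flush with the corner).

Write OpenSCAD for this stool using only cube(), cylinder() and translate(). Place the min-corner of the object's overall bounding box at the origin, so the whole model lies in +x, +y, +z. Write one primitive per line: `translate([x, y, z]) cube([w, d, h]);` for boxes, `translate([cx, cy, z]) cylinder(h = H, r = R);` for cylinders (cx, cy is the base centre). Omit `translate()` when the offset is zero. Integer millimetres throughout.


// leg_h = 422 - 40 = 382
translate([0, 0, 382]) cube([312, 283, 40]);
translate([21, 21, 0]) cylinder(h = 382, r = 21);
translate([291, 21, 0]) cylinder(h = 382, r = 21);
translate([21, 262, 0]) cylinder(h = 382, r = 21);
translate([291, 262, 0]) cylinder(h = 382, r = 21);


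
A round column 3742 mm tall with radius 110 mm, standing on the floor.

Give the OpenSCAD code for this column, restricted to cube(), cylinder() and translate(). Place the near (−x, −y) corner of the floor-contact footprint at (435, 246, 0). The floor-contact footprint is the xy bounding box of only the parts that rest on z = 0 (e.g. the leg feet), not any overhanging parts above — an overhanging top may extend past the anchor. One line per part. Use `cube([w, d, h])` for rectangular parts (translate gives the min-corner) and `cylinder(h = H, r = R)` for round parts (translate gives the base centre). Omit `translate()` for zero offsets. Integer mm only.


translate([545, 356, 0]) cylinder(h = 3742, r = 110);


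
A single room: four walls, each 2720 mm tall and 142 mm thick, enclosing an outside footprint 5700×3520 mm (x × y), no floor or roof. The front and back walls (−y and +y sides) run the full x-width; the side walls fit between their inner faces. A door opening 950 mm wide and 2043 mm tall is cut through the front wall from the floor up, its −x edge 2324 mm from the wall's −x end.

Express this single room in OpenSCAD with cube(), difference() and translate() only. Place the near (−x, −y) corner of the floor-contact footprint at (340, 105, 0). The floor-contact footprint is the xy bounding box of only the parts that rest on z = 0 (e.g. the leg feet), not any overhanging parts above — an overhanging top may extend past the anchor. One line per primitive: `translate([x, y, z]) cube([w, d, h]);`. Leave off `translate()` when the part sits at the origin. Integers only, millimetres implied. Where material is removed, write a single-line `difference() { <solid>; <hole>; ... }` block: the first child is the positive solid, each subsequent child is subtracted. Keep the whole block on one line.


difference() { translate([340, 105, 0]) cube([5700, 142, 2720]); translate([2664, 105, 0]) cube([950, 142, 2043]); }
translate([340, 3483, 0]) cube([5700, 142, 2720]);
translate([340, 247, 0]) cube([142, 3236, 2720]);
translate([5898, 247, 0]) cube([142, 3236, 2720]);


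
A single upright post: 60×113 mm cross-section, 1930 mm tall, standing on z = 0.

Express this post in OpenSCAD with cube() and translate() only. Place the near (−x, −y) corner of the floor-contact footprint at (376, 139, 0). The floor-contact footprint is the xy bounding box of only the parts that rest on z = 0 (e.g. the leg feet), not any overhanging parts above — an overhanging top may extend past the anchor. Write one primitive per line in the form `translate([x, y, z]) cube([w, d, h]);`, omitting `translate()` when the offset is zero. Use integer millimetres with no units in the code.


translate([376, 139, 0]) cube([60, 113, 1930]);


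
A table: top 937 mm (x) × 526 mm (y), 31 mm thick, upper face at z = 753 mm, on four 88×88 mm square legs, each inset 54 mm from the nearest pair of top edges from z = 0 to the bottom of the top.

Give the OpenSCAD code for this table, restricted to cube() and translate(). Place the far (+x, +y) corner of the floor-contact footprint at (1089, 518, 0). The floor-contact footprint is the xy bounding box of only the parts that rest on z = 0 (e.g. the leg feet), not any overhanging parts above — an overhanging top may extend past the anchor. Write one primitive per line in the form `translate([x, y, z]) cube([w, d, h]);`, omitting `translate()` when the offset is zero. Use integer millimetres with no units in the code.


translate([206, 46, 722]) cube([937, 526, 31]);
translate([260, 100, 0]) cube([88, 88, 722]);
translate([1001, 100, 0]) cube([88, 88, 722]);
translate([260, 430, 0]) cube([88, 88, 722]);
translate([1001, 430, 0]) cube([88, 88, 722]);


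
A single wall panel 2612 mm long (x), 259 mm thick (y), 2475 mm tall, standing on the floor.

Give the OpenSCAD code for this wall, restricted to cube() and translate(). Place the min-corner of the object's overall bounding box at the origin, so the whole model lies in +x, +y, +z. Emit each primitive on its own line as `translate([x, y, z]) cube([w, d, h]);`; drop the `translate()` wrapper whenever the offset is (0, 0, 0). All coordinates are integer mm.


cube([2612, 259, 2475]);


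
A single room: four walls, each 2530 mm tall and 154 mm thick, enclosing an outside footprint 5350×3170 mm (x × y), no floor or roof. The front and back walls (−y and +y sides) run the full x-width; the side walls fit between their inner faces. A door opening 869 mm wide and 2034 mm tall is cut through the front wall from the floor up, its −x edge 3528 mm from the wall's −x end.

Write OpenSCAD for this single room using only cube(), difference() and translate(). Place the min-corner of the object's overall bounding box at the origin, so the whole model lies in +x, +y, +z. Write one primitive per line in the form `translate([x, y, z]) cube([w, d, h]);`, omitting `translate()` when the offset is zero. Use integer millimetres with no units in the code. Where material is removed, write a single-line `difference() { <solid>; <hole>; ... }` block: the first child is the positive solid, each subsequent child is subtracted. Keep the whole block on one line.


difference() { cube([5350, 154, 2530]); translate([3528, 0, 0]) cube([869, 154, 2034]); }
translate([0, 3016, 0]) cube([5350, 154, 2530]);
translate([0, 154, 0]) cube([154, 2862, 2530]);
translate([5196, 154, 0]) cube([154, 2862, 2530]);


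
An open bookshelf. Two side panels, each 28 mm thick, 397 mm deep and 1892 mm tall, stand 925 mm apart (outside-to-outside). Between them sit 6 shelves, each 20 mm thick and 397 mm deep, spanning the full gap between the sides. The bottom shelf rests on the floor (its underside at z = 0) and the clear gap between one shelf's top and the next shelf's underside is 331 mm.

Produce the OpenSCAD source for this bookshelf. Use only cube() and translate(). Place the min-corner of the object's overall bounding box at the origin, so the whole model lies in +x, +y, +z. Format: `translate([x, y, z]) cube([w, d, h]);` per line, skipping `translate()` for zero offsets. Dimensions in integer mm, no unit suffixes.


cube([28, 397, 1892]);
translate([897, 0, 0]) cube([28, 397, 1892]);
translate([28, 0, 0]) cube([869, 397, 20]);
translate([28, 0, 351]) cube([869, 397, 20]);
translate([28, 0, 702]) cube([869, 397, 20]);
translate([28, 0, 1053]) cube([869, 397, 20]);
translate([28, 0, 1404]) cube([869, 397, 20]);
translate([28, 0, 1755]) cube([869, 397, 20]);


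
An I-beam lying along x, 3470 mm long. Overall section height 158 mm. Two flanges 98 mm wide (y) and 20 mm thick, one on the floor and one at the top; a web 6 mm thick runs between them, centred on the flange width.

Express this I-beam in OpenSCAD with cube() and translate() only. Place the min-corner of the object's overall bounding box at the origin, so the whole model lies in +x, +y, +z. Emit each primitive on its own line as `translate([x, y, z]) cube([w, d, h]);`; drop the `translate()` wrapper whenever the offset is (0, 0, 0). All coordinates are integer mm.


cube([3470, 98, 20]);
translate([0, 46, 20]) cube([3470, 6, 118]);
translate([0, 0, 138]) cube([3470, 98, 20]);


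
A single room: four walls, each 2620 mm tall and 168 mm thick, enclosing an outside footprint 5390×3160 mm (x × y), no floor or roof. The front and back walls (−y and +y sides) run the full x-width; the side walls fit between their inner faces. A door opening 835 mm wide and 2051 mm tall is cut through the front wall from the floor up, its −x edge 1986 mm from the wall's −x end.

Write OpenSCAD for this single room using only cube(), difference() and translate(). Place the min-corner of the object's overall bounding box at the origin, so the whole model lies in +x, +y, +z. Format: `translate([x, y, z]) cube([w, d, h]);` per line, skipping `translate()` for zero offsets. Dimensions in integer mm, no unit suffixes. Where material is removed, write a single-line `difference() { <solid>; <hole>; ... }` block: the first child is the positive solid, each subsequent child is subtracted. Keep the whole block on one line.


difference() { cube([5390, 168, 2620]); translate([1986, 0, 0]) cube([835, 168, 2051]); }
translate([0, 2992, 0]) cube([5390, 168, 2620]);
translate([0, 168, 0]) cube([168, 2824, 2620]);
translate([5222, 168, 0]) cube([168, 2824, 2620]);


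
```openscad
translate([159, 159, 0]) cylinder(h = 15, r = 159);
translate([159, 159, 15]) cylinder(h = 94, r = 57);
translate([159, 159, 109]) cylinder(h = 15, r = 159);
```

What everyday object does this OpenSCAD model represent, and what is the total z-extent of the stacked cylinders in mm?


A spool. The overall height is 124 mm.

Three coaxial cylinders, large–small–large — a spool. Two 15 mm flanges and a 94 mm core give 15 + 94 + 15 = 124 mm.


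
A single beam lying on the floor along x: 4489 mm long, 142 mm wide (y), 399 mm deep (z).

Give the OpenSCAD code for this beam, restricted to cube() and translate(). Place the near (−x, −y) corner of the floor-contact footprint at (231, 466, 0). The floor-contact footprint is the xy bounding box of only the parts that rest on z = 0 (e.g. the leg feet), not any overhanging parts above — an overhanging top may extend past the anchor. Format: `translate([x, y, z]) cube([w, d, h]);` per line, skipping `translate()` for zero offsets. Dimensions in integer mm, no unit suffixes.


translate([231, 466, 0]) cube([4489, 142, 399]);


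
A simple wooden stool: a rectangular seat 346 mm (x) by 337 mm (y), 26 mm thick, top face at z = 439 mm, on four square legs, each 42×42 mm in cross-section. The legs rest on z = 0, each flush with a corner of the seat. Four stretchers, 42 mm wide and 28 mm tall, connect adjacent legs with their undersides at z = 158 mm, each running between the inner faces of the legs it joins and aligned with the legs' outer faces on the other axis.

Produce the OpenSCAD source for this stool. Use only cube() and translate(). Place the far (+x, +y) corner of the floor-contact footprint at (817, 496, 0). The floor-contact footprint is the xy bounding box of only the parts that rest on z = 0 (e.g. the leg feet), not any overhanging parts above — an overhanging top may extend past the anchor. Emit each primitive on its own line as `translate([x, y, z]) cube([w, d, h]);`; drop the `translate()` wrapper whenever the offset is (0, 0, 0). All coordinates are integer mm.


translate([471, 159, 413]) cube([346, 337, 26]);
translate([471, 159, 0]) cube([42, 42, 413]);
translate([775, 159, 0]) cube([42, 42, 413]);
translate([471, 454, 0]) cube([42, 42, 413]);
translate([775, 454, 0]) cube([42, 42, 413]);
translate([513, 159, 158]) cube([262, 42, 28]);
translate([513, 454, 158]) cube([262, 42, 28]);
translate([471, 201, 158]) cube([42, 253, 28]);
translate([775, 201, 158]) cube([42, 253, 28]);


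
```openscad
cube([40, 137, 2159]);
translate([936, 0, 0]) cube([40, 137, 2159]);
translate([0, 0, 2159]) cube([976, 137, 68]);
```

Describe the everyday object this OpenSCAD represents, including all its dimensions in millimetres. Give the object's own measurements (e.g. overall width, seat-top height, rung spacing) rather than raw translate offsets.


A door frame. The clear opening is 896 mm wide and 2159 mm high. Two 40 mm wide jambs, 137 mm deep, stand either side of the opening from the floor to the top of the opening. A 68 mm thick head sits across the top of both jambs, spanning the full outside width of the frame.


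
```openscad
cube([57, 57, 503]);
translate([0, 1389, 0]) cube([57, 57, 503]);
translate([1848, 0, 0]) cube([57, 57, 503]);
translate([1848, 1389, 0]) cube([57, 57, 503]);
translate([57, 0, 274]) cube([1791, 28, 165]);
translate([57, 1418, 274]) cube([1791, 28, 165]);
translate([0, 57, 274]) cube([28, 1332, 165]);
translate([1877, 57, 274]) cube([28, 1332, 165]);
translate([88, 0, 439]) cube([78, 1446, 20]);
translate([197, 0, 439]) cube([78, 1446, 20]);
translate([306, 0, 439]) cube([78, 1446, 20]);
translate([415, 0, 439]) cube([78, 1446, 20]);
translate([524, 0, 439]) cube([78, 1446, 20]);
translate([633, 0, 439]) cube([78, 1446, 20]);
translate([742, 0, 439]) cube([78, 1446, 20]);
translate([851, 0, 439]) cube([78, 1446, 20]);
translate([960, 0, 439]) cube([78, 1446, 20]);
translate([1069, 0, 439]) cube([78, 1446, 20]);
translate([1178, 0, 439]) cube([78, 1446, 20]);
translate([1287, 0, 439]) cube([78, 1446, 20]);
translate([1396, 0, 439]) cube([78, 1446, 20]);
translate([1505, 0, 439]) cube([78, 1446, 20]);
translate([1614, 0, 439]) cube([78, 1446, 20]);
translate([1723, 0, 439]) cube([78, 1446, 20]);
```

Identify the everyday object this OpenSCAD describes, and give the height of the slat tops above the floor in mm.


A bed frame. The slat-top height is 459 mm.

Four posts, four rails, and a row of slats — a bed frame. Slats sit on the rails at z = 274 + 165 = 439; with slat thickness 20, the top is 459 mm.


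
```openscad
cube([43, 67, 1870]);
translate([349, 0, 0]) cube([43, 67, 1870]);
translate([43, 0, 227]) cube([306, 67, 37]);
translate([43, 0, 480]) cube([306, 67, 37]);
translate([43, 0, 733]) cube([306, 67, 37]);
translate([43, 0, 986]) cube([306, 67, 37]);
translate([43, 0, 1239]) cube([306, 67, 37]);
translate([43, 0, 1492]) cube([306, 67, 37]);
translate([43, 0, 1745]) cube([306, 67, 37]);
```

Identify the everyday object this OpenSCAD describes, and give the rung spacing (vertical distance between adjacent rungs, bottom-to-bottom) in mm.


A ladder. The rung spacing is 253 mm.

Two tall 43×67 posts with 7 short bars between them — a ladder. Adjacent rungs sit at z = 227 and z = 480, so the spacing is 480 − 227 = 253 mm.


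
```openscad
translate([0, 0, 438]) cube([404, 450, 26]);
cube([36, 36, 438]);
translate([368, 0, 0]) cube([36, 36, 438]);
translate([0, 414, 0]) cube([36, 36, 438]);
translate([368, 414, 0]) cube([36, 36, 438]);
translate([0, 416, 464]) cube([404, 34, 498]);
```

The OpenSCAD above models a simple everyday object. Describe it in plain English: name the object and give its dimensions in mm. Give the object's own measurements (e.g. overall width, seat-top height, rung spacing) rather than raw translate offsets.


A chair. The seat is a 404×450×26 mm slab with its top at z = 464 mm, on four 36×36 mm corner legs (flush with the seat edges, standing on z = 0). A flat backrest 34 mm thick, 498 mm tall, spans the full seat width and rises from the seat top along its +y edge, rear face flush with the rear of the seat.


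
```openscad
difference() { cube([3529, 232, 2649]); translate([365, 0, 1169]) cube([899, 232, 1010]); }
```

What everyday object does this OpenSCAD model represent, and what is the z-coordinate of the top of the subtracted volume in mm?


A wall with a window opening. The window head height is 2179 mm.

A wall with a rectangular opening subtracted — a window. Sill at z = 1169, opening 1010 mm tall, so the head is at 1169 + 1010 = 2179 mm.


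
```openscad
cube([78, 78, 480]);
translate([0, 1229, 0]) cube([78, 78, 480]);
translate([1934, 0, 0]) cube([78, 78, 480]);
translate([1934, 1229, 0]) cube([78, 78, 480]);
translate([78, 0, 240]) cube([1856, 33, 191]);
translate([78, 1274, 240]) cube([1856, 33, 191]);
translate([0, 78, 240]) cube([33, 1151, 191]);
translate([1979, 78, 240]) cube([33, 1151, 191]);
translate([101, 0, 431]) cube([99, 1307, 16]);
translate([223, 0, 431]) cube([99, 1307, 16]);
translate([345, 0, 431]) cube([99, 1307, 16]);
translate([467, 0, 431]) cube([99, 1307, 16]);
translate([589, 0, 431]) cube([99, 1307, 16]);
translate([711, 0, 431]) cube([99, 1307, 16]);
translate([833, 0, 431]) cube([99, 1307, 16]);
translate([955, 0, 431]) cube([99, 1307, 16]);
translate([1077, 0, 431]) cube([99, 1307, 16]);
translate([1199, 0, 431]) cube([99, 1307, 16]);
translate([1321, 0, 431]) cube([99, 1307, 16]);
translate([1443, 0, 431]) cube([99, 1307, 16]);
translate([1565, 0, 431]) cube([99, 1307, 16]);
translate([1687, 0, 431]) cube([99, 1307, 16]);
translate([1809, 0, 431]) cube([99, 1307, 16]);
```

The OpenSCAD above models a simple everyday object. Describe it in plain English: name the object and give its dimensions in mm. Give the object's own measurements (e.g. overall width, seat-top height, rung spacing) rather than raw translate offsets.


A bed frame 2012 mm long (x) by 1307 mm wide (y). Four 78×78 mm corner posts, 480 mm tall, at the corners of the footprint. Four rails of 33 mm thickness and 191 mm height run between adjacent posts with their undersides at z = 240 mm, their outer faces flush with the outside of the frame (the two x-running rails run between the posts' inner faces; the two y-running rails run between the posts' inner faces). 15 slats, each 99 mm wide (x) and 16 mm thick, lie across the top of the two x-running rails, running the full 1307 mm width of the frame in y; along x they sit between the end posts with a 23 mm gap after the −x posts and between neighbouring slats, leaving 26 mm before the +x posts.
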